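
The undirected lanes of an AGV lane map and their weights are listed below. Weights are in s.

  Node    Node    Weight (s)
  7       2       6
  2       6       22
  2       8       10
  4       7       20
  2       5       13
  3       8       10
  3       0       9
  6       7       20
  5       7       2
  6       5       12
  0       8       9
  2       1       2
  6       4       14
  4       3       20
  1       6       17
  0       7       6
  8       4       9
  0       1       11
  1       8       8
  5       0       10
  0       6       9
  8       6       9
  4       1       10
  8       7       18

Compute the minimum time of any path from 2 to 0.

Running Dijkstra from 2:
2: 0
1: 2  (via 2)
7: 6  (via 2)
5: 8  (via 7)
8: 10  (via 2)
0: 12  (via 7)
Shortest route: 2–7–0 = 12 s.

12 s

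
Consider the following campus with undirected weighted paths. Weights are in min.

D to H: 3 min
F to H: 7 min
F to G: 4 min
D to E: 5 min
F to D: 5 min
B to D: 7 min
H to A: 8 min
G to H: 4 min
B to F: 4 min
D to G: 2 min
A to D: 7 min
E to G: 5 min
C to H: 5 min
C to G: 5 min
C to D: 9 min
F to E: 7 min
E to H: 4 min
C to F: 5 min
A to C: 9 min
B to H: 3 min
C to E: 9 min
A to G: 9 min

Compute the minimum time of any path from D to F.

Shortest distances from D:
D: 0
G: 2  (via D)
H: 3  (via D)
E: 5  (via D)
F: 5  (via D)
Shortest route: D–F = 5 min.

5 min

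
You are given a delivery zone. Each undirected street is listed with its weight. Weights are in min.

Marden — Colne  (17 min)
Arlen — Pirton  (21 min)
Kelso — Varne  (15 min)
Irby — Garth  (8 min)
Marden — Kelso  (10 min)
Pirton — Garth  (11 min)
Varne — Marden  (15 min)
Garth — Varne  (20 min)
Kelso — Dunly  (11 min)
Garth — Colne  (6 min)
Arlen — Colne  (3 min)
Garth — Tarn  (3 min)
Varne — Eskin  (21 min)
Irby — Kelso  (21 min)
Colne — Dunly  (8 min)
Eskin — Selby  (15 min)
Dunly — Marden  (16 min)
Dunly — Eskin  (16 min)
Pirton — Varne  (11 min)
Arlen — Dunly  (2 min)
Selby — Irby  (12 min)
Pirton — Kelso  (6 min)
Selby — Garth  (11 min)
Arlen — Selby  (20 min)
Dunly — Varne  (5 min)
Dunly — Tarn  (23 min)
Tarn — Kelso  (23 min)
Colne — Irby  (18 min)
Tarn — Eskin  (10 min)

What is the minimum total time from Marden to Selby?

Enumerating some paths:
Marden - Colne - Garth - Selby: 17+6+11 = 34
Marden - Dunly - Arlen - Selby: 16+2+20 = 38
Cheapest is Marden - Colne - Garth - Selby at 34 min.

34 min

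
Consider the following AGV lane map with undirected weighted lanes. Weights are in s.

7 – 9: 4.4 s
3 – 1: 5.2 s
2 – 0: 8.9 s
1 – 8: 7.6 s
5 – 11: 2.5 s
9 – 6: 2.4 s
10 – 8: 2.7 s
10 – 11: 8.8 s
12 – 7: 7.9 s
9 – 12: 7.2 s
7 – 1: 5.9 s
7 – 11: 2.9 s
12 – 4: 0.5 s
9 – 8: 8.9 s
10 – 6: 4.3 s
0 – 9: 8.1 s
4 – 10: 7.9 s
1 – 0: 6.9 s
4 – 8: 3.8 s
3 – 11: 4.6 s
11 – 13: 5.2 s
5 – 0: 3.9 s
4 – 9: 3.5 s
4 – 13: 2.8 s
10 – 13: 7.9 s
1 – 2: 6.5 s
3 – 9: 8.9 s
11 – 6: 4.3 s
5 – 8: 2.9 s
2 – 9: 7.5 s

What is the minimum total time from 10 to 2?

Compare a few routes:
10 → 6 → 9 → 2: 4.3+2.4+7.5 = 14.2
10 → 8 → 1 → 2: 2.7+7.6+6.5 = 16.8
Cheapest is 10 → 6 → 9 → 2 at 14.2 s.

14.2 s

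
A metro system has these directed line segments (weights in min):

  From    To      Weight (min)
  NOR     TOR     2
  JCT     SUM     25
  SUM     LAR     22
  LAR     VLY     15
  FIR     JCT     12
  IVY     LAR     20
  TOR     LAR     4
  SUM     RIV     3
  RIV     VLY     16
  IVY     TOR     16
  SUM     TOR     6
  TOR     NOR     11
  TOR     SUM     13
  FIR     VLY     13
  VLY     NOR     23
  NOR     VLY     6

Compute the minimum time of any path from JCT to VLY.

Running Dijkstra from JCT:
JCT: 0
SUM: 25  (via JCT)
RIV: 28  (via SUM)
TOR: 31  (via SUM)
LAR: 35  (via TOR)
NOR: 42  (via TOR)
VLY: 44  (via RIV)
Shortest route: JCT → SUM → RIV → VLY = 44 min.

44 min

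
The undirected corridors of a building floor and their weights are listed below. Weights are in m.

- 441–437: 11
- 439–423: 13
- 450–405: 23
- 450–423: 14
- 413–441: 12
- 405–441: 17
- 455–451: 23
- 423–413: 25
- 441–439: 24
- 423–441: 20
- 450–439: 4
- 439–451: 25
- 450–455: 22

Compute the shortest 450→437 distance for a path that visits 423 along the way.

Shortest 450→423: 450 → 423 = 14
Shortest 423→437: 423 → 441 → 437 = 31
Total via 423: 14 + 31 = 45 m.

45 m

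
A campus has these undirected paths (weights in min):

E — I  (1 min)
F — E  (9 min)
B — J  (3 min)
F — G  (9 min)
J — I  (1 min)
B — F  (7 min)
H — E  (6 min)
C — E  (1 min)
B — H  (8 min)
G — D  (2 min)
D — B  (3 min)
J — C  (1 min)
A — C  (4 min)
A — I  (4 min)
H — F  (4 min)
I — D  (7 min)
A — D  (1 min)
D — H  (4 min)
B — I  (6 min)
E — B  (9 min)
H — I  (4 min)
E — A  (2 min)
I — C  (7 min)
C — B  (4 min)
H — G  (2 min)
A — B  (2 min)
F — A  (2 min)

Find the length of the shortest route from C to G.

6 min

Settle nodes by increasing distance from C:
C: 0
E: 1  (via C)
J: 1  (via C)
I: 2  (via E)
A: 3  (via E)
B: 4  (via C)
D: 4  (via A)
F: 5  (via A)
G: 6  (via D)
Shortest route: C–E–A–D–G = 6 min.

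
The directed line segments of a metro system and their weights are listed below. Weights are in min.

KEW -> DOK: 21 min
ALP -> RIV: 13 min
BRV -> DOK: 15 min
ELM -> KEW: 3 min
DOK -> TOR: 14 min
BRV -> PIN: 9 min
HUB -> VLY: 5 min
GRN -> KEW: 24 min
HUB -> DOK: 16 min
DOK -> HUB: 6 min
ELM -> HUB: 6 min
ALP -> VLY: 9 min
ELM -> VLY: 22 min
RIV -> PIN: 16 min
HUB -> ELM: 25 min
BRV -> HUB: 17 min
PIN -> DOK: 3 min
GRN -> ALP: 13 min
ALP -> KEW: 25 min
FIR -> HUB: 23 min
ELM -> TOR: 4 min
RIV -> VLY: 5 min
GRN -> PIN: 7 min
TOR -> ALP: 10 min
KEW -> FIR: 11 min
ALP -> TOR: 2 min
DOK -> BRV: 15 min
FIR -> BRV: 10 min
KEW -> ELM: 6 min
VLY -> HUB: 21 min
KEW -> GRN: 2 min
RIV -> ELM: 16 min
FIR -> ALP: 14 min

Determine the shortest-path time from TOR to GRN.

37 min

Settle nodes by increasing distance from TOR:
TOR: 0
ALP: 10  (via TOR)
VLY: 19  (via ALP)
RIV: 23  (via ALP)
KEW: 35  (via ALP)
GRN: 37  (via KEW)
Shortest route: TOR–ALP–KEW–GRN = 37 min.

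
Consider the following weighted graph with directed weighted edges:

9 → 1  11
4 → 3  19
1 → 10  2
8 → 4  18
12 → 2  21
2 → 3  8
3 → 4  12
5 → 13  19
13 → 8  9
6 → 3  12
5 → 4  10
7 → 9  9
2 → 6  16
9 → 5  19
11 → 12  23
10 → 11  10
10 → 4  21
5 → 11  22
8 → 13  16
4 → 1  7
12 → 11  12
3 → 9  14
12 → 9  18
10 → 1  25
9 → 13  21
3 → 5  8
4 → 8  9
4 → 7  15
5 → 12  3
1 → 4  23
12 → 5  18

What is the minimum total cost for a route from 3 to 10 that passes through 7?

49

Best 3 to 7: 3–4–7 costing 27
Best 7 to 10: 7–9–1–10 costing 22
Total via 7: 27 + 22 = 49.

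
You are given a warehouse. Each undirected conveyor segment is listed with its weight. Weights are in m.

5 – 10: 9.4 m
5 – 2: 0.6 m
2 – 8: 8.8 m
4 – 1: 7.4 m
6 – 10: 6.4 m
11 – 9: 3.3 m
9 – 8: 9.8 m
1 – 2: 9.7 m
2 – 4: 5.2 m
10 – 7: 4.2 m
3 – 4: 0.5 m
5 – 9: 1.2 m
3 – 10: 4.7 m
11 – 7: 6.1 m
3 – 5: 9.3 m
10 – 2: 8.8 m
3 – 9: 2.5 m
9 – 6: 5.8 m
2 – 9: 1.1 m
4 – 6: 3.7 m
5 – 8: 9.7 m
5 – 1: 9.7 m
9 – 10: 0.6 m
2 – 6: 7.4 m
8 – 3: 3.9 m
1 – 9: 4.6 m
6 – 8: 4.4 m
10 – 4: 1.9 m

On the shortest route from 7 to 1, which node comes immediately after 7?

Compare a few routes:
7 → 10 → 4 → 3 → 9 → 1: 4.2+1.9+0.5+2.5+4.6 = 13.7
7 → 10 → 4 → 1: 4.2+1.9+7.4 = 13.5
7 → 10 → 9 → 1: 4.2+0.6+4.6 = 9.4
Cheapest is 7 → 10 → 9 → 1 at 9.4 m.
So from 7 the first move is to 10.

10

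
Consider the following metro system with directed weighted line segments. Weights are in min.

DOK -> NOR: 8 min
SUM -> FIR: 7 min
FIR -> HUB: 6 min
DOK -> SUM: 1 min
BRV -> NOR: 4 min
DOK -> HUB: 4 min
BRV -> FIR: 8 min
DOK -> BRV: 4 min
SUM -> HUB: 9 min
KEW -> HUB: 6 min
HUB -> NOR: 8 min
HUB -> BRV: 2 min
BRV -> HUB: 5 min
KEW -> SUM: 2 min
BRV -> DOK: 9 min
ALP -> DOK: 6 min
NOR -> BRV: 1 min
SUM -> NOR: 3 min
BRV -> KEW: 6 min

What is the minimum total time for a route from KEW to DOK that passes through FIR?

26 min

Best KEW to FIR: KEW → SUM → FIR costing 9
Shortest FIR→DOK: FIR → HUB → BRV → DOK = 17
Total via FIR: 9 + 17 = 26 min.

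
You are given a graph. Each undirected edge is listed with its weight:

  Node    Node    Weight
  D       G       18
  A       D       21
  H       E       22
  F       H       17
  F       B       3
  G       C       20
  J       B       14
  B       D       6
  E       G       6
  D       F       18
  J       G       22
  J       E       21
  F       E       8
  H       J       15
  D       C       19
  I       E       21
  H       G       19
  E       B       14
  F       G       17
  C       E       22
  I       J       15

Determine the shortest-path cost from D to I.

Compare a few routes:
D–B–F–E–I: 6+3+8+21 = 38
D–B–J–I: 6+14+15 = 35
D–B–E–I: 6+14+21 = 41
The minimum is 35 via D–B–J–I.

35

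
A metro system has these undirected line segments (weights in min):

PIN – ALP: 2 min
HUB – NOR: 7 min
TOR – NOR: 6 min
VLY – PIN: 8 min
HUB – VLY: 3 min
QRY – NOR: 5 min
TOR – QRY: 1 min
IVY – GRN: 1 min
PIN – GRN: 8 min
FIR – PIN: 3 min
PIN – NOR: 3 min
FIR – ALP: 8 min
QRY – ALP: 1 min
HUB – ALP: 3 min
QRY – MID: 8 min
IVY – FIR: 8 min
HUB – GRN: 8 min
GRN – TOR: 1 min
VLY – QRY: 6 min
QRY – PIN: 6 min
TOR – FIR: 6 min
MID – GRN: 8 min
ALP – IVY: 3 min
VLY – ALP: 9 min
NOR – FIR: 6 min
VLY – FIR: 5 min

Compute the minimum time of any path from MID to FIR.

14 min

Enumerating some paths:
MID → GRN → TOR → FIR: 8+1+6 = 15
MID → GRN → TOR → QRY → ALP → PIN → FIR: 8+1+1+1+2+3 = 16
MID → QRY → TOR → FIR: 8+1+6 = 15
MID → QRY → ALP → PIN → FIR: 8+1+2+3 = 14
The minimum is 14 min via MID → QRY → ALP → PIN → FIR.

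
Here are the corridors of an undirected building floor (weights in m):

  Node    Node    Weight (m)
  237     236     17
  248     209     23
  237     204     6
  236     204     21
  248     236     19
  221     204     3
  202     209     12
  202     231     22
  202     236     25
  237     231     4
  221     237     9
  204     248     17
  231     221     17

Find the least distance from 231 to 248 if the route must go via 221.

Best 231 to 221: 231 → 237 → 221 costing 13
Shortest 221→248: 221 → 204 → 248 = 20
Total via 221: 13 + 20 = 33 m.

33 m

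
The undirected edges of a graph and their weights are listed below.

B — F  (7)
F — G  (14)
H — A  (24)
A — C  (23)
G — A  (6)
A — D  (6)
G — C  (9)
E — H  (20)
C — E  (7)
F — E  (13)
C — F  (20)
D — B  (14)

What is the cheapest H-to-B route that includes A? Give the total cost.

Shortest H→A: H–A = 24
Best A to B: A–D–B costing 20
Total via A: 24 + 20 = 44.

44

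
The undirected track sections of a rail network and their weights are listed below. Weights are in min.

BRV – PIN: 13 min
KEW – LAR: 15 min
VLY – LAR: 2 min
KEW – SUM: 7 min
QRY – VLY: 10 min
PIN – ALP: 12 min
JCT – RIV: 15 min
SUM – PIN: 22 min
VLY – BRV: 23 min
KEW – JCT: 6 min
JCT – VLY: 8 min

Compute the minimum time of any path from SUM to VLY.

Running Dijkstra from SUM:
SUM: 0
KEW: 7  (via SUM)
JCT: 13  (via KEW)
VLY: 21  (via JCT)
Shortest route: SUM → KEW → JCT → VLY = 21 min.

21 min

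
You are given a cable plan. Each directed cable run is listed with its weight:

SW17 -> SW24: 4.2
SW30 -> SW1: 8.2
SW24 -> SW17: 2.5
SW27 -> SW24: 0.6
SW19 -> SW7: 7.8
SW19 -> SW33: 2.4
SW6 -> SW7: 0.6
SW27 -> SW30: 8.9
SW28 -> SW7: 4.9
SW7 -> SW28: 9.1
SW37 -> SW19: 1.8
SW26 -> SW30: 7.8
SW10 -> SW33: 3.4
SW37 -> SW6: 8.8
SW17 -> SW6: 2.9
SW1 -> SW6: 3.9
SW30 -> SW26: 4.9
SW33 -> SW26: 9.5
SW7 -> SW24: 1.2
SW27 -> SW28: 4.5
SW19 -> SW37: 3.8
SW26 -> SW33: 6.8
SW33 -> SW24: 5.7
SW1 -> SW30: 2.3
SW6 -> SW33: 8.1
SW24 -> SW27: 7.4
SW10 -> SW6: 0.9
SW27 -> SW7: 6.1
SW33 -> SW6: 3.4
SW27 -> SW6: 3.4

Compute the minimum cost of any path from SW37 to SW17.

Candidate routes:
SW37 → SW19 → SW33 → SW24 → SW17: 1.8+2.4+5.7+2.5 = 12.4
SW37 → SW19 → SW33 → SW6 → SW7 → SW24 → SW17: 1.8+2.4+3.4+0.6+1.2+2.5 = 11.9
SW37 → SW6 → SW7 → SW24 → SW17: 8.8+0.6+1.2+2.5 = 13.1
SW37 → SW19 → SW7 → SW24 → SW17: 1.8+7.8+1.2+2.5 = 13.3
Cheapest is SW37 → SW19 → SW33 → SW6 → SW7 → SW24 → SW17 at 11.9.

11.9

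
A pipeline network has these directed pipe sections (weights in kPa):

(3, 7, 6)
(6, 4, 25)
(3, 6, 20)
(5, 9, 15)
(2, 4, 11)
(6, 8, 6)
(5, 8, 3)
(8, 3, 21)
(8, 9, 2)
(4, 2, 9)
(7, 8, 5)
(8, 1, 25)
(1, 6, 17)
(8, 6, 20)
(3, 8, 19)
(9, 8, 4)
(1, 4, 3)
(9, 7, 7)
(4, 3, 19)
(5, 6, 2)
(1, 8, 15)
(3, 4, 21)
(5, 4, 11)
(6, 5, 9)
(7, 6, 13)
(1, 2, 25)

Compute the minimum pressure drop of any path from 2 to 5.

Settle nodes by increasing distance from 2:
2: 0
4: 11  (via 2)
3: 30  (via 4)
7: 36  (via 3)
8: 41  (via 7)
9: 43  (via 8)
6: 49  (via 7)
5: 58  (via 6)
Shortest route: 2 → 4 → 3 → 7 → 6 → 5 = 58 kPa.

58 kPa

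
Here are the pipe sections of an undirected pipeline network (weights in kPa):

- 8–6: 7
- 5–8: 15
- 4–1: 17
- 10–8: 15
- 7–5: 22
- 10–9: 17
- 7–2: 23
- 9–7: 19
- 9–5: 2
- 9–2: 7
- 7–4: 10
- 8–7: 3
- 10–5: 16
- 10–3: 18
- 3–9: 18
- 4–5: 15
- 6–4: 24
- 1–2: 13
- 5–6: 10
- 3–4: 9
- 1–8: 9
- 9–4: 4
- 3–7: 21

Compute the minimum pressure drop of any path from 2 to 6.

Compare a few routes:
2 → 9 → 5 → 6: 7+2+10 = 19
2 → 1 → 8 → 6: 13+9+7 = 29
2 → 9 → 5 → 8 → 6: 7+2+15+7 = 31
The minimum is 19 kPa via 2 → 9 → 5 → 6.

19 kPa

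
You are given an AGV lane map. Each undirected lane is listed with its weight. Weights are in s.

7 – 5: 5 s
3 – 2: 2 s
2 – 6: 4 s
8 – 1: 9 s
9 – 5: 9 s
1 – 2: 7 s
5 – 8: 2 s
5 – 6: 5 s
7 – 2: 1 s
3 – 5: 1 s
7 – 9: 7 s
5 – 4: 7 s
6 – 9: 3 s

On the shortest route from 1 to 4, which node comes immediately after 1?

Candidate routes:
1–8–5–4: 9+2+7 = 18
1–2–7–5–4: 7+1+5+7 = 20
1–2–3–5–4: 7+2+1+7 = 17
The minimum is 17 s via 1–2–3–5–4.
So from 1 the first move is to 2.

2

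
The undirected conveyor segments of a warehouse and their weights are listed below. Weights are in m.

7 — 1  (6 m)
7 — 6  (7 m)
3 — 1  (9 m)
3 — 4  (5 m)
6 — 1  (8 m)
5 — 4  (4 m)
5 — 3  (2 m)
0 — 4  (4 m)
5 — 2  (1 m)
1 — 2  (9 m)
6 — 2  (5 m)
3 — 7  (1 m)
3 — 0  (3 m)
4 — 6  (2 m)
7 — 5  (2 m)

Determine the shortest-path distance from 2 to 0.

6 m

Candidate routes:
2 → 5 → 7 → 3 → 0: 1+2+1+3 = 7
2 → 5 → 4 → 0: 1+4+4 = 9
2 → 5 → 3 → 0: 1+2+3 = 6
Cheapest is 2 → 5 → 3 → 0 at 6 m.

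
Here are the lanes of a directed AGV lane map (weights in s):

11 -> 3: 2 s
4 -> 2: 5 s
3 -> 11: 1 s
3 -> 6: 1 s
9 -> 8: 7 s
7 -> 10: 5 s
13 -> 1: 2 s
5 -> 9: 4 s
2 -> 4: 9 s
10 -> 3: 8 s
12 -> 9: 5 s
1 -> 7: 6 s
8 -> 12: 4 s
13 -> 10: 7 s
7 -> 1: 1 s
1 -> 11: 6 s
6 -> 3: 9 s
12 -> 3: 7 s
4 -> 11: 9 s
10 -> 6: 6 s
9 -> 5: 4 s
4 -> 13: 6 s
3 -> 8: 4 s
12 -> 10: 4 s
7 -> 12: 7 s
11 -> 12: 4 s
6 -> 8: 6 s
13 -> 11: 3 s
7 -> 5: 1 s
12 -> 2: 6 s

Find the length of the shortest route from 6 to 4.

25 s

Enumerating some paths:
6–3–8–12–2–4: 9+4+4+6+9 = 32
6–8–12–2–4: 6+4+6+9 = 25
6–3–11–12–2–4: 9+1+4+6+9 = 29
Cheapest is 6–8–12–2–4 at 25 s.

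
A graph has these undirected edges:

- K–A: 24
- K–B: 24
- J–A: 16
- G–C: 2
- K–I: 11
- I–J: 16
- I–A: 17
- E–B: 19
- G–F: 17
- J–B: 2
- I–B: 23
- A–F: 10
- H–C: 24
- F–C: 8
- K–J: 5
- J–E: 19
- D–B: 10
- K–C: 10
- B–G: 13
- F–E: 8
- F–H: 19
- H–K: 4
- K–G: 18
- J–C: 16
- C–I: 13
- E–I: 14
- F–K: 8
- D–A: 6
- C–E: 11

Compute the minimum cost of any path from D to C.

24

Settle nodes by increasing distance from D:
D: 0
A: 6  (via D)
B: 10  (via D)
J: 12  (via B)
F: 16  (via A)
K: 17  (via J)
H: 21  (via K)
G: 23  (via B)
I: 23  (via A)
C: 24  (via F)
Shortest route: D–A–F–C = 24.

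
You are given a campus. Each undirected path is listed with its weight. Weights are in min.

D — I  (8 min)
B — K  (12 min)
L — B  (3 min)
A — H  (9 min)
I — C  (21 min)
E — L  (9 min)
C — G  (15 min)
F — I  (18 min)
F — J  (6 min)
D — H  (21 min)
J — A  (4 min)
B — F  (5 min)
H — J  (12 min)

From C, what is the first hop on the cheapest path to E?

Compare a few routes:
C - I - F - B - L - E: 21+18+5+3+9 = 56
C - I - D - H - A - J - F - B - L - E: 21+8+21+9+4+6+5+3+9 = 86
C - I - D - H - J - F - B - L - E: 21+8+21+12+6+5+3+9 = 85
The minimum is 56 min via C - I - F - B - L - E.
So from C the first move is to I.

I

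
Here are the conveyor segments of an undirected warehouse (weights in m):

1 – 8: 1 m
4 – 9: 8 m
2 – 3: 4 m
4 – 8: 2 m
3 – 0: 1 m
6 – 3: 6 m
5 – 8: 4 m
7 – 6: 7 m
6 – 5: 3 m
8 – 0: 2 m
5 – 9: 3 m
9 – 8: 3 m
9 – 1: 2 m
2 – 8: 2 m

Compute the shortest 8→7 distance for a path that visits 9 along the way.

Shortest 8→9: 8 → 9 = 3
Shortest 9→7: 9 → 5 → 6 → 7 = 13
Total via 9: 3 + 13 = 16 m.

16 m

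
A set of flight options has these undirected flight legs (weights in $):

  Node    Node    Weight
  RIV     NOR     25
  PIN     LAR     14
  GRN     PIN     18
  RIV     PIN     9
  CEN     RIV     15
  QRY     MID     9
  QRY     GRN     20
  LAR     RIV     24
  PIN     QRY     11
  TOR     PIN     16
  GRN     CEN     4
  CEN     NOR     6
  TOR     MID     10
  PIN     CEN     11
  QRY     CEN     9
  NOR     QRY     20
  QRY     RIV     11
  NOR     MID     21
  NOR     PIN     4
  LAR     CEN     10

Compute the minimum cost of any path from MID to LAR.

$28

Candidate routes:
MID–QRY–CEN–LAR: 9+9+10 = 28
MID–NOR–CEN–LAR: 21+6+10 = 37
MID–QRY–PIN–LAR: 9+11+14 = 34
MID–NOR–PIN–LAR: 21+4+14 = 39
Cheapest is MID–QRY–CEN–LAR at $28.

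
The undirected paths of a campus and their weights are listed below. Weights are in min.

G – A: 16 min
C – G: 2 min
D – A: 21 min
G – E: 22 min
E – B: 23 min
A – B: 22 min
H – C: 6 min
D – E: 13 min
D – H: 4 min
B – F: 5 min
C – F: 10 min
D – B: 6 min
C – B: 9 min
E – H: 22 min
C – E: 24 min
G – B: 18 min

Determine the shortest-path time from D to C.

Shortest distances from D:
D: 0
H: 4  (via D)
B: 6  (via D)
C: 10  (via H)
Shortest route: D → H → C = 10 min.

10 min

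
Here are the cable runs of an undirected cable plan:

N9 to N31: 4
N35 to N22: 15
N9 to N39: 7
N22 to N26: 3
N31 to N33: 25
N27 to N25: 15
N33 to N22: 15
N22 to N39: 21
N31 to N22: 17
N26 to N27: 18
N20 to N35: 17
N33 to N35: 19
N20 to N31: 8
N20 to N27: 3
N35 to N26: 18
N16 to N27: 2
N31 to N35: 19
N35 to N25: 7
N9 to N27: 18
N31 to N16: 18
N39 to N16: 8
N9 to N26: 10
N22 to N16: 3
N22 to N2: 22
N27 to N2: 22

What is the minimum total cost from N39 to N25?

25

Compare a few routes:
N39 → N16 → N27 → N25: 8+2+15 = 25
N39 → N9 → N31 → N35 → N25: 7+4+19+7 = 37
N39 → N16 → N22 → N35 → N25: 8+3+15+7 = 33
N39 → N9 → N31 → N20 → N27 → N25: 7+4+8+3+15 = 37
Cheapest is N39 → N16 → N27 → N25 at 25.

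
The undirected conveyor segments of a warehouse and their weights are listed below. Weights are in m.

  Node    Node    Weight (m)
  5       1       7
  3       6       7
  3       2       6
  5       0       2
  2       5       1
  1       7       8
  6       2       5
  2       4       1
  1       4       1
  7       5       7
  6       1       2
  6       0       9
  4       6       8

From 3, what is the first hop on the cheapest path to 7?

2

Enumerating some paths:
3 → 2 → 5 → 7: 6+1+7 = 14
3 → 6 → 1 → 7: 7+2+8 = 17
3 → 2 → 4 → 1 → 7: 6+1+1+8 = 16
Cheapest is 3 → 2 → 5 → 7 at 14 m.
So from 3 the first move is to 2.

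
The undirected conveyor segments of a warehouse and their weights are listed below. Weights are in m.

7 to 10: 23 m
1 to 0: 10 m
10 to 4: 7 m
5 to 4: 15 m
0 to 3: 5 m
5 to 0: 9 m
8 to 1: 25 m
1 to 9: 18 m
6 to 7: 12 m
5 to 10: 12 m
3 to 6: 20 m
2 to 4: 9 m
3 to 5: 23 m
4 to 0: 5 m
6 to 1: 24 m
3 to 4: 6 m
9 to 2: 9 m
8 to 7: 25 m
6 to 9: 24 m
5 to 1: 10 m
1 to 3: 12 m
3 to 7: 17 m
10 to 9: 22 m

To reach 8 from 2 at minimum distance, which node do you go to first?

Compare a few routes:
2 → 4 → 3 → 0 → 1 → 8: 9+6+5+10+25 = 55
2 → 4 → 0 → 1 → 8: 9+5+10+25 = 49
2 → 4 → 3 → 1 → 8: 9+6+12+25 = 52
2 → 9 → 1 → 8: 9+18+25 = 52
Cheapest is 2 → 4 → 0 → 1 → 8 at 49 m.
So from 2 the first move is to 4.

4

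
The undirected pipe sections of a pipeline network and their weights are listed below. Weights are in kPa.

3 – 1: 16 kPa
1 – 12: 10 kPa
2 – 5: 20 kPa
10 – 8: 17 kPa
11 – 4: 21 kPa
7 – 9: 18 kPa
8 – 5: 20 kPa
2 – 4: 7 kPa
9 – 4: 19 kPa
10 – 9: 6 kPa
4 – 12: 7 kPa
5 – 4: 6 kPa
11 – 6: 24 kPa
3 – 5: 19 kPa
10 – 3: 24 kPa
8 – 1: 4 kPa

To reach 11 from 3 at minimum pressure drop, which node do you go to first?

Candidate routes:
3 → 5 → 4 → 11: 19+6+21 = 46
3 → 1 → 12 → 4 → 11: 16+10+7+21 = 54
3 → 5 → 2 → 4 → 11: 19+20+7+21 = 67
3 → 1 → 8 → 5 → 4 → 11: 16+4+20+6+21 = 67
Cheapest is 3 → 5 → 4 → 11 at 46 kPa.
So from 3 the first move is to 5.

5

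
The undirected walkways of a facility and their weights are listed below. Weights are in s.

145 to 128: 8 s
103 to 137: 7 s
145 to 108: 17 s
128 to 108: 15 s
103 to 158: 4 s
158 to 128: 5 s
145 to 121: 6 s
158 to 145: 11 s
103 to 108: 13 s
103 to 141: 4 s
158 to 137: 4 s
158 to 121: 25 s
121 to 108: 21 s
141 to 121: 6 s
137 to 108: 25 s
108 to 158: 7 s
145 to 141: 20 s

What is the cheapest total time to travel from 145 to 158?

11 s

Shortest distances from 145:
145: 0
121: 6  (via 145)
128: 8  (via 145)
158: 11  (via 145)
Shortest route: 145 → 158 = 11 s.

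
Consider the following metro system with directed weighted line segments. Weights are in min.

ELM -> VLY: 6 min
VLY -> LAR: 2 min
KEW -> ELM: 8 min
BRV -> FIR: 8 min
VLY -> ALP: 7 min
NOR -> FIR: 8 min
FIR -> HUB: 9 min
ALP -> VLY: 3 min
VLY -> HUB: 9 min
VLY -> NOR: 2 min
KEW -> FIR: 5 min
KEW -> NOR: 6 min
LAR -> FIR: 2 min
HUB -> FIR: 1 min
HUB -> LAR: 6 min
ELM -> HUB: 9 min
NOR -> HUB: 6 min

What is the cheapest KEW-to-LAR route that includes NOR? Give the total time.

Shortest KEW→NOR: KEW–NOR = 6
Shortest NOR→LAR: NOR–HUB–LAR = 12
Total via NOR: 6 + 12 = 18 min.

18 min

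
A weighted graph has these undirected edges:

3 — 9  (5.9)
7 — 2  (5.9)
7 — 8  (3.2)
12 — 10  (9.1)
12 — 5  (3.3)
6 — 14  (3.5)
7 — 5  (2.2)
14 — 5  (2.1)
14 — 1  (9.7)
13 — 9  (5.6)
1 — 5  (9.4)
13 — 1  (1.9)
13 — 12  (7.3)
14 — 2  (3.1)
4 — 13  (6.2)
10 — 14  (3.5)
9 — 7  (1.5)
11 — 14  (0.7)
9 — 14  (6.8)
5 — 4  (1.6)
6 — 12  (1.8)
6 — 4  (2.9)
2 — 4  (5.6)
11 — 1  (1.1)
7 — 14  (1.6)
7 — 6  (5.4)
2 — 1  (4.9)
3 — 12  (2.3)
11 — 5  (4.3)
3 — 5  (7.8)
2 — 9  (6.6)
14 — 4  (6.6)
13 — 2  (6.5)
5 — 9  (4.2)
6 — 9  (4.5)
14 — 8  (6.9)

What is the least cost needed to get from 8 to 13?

Compare a few routes:
8 → 14 → 11 → 1 → 13: 6.9+0.7+1.1+1.9 = 10.6
8 → 7 → 9 → 13: 3.2+1.5+5.6 = 10.3
8 → 7 → 14 → 11 → 1 → 13: 3.2+1.6+0.7+1.1+1.9 = 8.5
The minimum is 8.5 via 8 → 7 → 14 → 11 → 1 → 13.

8.5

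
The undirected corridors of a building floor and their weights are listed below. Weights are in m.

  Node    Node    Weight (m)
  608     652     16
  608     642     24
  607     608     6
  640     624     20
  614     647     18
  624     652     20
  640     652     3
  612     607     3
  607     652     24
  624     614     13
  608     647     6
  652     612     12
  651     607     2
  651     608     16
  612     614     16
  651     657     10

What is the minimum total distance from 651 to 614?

21 m

Enumerating some paths:
651–607–608–647–614: 2+6+6+18 = 32
651–607–612–614: 2+3+16 = 21
The minimum is 21 m via 651–607–612–614.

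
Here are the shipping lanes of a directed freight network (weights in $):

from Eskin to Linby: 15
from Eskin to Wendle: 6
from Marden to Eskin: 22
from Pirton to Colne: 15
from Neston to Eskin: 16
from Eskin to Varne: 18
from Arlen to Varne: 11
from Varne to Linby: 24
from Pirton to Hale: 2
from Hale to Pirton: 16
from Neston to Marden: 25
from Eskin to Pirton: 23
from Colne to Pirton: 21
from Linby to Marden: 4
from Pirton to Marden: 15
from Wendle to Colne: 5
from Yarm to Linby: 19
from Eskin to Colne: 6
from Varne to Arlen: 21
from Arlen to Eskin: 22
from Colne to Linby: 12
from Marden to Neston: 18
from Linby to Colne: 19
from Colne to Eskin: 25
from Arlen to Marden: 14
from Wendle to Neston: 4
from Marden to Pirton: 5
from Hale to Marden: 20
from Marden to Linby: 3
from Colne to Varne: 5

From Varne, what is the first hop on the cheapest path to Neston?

Candidate routes:
Varne - Linby - Marden - Neston: 24+4+18 = 46
Varne - Linby - Marden - Eskin - Wendle - Neston: 24+4+22+6+4 = 60
Varne - Arlen - Eskin - Wendle - Neston: 21+22+6+4 = 53
Varne - Arlen - Marden - Neston: 21+14+18 = 53
Cheapest is Varne - Linby - Marden - Neston at $46.
So from Varne the first move is to Linby.

Linby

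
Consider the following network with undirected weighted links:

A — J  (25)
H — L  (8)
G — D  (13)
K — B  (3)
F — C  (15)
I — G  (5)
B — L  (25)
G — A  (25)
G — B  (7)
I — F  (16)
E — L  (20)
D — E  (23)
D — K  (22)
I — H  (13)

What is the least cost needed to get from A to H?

43

Compare a few routes:
A - G - B - L - H: 25+7+25+8 = 65
A - G - D - E - L - H: 25+13+23+20+8 = 89
A - G - I - H: 25+5+13 = 43
A - G - D - K - B - L - H: 25+13+22+3+25+8 = 96
Cheapest is A - G - I - H at 43.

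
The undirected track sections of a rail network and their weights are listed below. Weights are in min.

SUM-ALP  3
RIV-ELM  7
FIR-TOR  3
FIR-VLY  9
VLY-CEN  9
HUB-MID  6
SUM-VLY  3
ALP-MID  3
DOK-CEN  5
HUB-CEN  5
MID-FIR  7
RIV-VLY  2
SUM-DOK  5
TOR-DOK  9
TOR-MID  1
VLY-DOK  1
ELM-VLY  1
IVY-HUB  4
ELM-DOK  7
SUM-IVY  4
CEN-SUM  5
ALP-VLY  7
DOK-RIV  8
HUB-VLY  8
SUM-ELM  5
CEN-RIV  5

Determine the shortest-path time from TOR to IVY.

Running Dijkstra from TOR:
TOR: 0
MID: 1  (via TOR)
FIR: 3  (via TOR)
ALP: 4  (via MID)
HUB: 7  (via MID)
SUM: 7  (via ALP)
DOK: 9  (via TOR)
VLY: 10  (via SUM)
ELM: 11  (via VLY)
IVY: 11  (via HUB)
Shortest route: TOR–MID–HUB–IVY = 11 min.

11 min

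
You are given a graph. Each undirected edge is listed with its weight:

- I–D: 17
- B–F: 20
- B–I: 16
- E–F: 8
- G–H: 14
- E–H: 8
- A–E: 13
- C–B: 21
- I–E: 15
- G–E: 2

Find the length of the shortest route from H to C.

Shortest distances from H:
H: 0
E: 8  (via H)
G: 10  (via E)
F: 16  (via E)
A: 21  (via E)
I: 23  (via E)
B: 36  (via F)
D: 40  (via I)
C: 57  (via B)
Shortest route: H → E → F → B → C = 57.

57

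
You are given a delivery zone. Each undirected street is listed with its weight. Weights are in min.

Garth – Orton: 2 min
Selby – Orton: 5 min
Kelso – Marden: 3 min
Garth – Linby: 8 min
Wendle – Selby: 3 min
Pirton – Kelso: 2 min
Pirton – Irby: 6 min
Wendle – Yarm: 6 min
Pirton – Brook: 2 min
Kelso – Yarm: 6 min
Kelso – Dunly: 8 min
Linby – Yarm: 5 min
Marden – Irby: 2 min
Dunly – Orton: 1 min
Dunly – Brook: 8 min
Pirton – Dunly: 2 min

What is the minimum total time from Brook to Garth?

7 min

Settle nodes by increasing distance from Brook:
Brook: 0
Pirton: 2  (via Brook)
Dunly: 4  (via Pirton)
Kelso: 4  (via Pirton)
Orton: 5  (via Dunly)
Garth: 7  (via Orton)
Shortest route: Brook–Pirton–Dunly–Orton–Garth = 7 min.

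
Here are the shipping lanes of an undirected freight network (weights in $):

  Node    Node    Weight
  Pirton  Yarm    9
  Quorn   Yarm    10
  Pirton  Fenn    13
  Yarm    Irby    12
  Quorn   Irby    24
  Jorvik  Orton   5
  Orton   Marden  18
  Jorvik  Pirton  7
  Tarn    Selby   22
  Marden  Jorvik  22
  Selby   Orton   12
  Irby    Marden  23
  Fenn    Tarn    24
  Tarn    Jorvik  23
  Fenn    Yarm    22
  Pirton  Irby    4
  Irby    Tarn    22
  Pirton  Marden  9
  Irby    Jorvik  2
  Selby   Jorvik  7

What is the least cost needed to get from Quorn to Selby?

Candidate routes:
Quorn - Yarm - Pirton - Jorvik - Selby: 10+9+7+7 = 33
Quorn - Yarm - Irby - Jorvik - Selby: 10+12+2+7 = 31
Quorn - Irby - Jorvik - Selby: 24+2+7 = 33
Quorn - Yarm - Pirton - Irby - Jorvik - Selby: 10+9+4+2+7 = 32
Cheapest is Quorn - Yarm - Irby - Jorvik - Selby at $31.

$31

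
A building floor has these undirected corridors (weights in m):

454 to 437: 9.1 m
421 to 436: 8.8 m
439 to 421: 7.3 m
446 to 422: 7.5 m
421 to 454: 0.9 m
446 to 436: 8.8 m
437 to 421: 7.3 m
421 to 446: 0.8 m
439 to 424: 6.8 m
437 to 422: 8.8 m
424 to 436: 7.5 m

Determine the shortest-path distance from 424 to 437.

21.4 m

Settle nodes by increasing distance from 424:
424: 0
439: 6.8  (via 424)
436: 7.5  (via 424)
421: 14.1  (via 439)
446: 14.9  (via 421)
454: 15  (via 421)
437: 21.4  (via 421)
Shortest route: 424 → 439 → 421 → 437 = 21.4 m.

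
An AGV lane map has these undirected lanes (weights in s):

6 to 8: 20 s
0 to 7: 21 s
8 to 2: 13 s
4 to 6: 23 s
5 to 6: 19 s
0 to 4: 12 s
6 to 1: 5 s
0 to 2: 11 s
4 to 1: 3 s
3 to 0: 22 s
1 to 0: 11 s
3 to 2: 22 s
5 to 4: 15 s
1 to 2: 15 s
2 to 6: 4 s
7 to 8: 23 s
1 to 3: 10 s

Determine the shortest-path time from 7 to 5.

Enumerating some paths:
7 - 0 - 4 - 5: 21+12+15 = 48
7 - 0 - 2 - 6 - 5: 21+11+4+19 = 55
7 - 0 - 1 - 4 - 5: 21+11+3+15 = 50
7 - 0 - 1 - 6 - 5: 21+11+5+19 = 56
Cheapest is 7 - 0 - 4 - 5 at 48 s.

48 s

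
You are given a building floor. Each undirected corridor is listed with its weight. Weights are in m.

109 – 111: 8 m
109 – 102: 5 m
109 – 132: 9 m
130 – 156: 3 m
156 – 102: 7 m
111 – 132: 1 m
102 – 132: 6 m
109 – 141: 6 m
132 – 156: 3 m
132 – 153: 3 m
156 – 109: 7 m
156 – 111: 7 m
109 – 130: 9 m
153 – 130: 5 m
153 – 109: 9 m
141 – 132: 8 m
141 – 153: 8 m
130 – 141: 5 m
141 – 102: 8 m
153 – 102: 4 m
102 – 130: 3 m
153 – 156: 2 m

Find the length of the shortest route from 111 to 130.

Settle nodes by increasing distance from 111:
111: 0
132: 1  (via 111)
153: 4  (via 132)
156: 4  (via 132)
130: 7  (via 156)
Shortest route: 111 → 132 → 156 → 130 = 7 m.

7 m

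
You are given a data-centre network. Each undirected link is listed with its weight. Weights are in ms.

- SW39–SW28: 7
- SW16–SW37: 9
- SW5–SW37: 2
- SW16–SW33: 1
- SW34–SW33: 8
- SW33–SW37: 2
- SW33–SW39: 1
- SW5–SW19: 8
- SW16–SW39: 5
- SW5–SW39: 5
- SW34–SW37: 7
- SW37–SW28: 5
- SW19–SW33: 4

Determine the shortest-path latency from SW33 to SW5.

4 ms

Compare a few routes:
SW33–SW39–SW5: 1+5 = 6
SW33–SW37–SW5: 2+2 = 4
The minimum is 4 ms via SW33–SW37–SW5.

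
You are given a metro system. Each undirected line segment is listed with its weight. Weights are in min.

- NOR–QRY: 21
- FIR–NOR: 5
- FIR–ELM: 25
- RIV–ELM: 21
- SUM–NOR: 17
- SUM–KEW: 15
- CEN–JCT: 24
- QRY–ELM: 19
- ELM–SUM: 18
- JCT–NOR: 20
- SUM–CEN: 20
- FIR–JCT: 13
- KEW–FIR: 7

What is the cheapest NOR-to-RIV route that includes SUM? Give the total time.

Shortest NOR→SUM: NOR–SUM = 17
Best SUM to RIV: SUM–ELM–RIV costing 39
Total via SUM: 17 + 39 = 56 min.

56 min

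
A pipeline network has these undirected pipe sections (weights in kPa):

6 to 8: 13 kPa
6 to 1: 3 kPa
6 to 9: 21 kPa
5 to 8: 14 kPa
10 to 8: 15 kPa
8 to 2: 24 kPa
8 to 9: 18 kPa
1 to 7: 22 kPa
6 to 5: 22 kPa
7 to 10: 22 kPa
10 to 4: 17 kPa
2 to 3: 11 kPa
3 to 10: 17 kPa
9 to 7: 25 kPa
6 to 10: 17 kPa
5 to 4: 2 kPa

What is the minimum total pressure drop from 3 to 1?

Shortest distances from 3:
3: 0
2: 11  (via 3)
10: 17  (via 3)
8: 32  (via 10)
4: 34  (via 10)
6: 34  (via 10)
5: 36  (via 4)
1: 37  (via 6)
Shortest route: 3–10–6–1 = 37 kPa.

37 kPa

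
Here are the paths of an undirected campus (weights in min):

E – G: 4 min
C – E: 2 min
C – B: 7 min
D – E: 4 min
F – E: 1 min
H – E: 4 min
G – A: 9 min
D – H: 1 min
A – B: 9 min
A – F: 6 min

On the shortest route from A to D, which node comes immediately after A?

F

Candidate routes:
A - F - E - D: 6+1+4 = 11
A - F - E - H - D: 6+1+4+1 = 12
A - G - E - D: 9+4+4 = 17
Cheapest is A - F - E - D at 11 min.
So from A the first move is to F.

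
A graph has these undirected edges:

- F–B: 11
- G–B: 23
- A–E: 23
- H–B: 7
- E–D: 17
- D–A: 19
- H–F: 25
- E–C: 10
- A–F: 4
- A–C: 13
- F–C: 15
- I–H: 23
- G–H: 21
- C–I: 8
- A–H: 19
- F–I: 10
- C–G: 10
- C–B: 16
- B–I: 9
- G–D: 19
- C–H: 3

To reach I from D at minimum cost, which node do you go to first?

A

Enumerating some paths:
D → A → C → I: 19+13+8 = 40
D → A → F → I: 19+4+10 = 33
D → E → C → I: 17+10+8 = 35
D → G → C → I: 19+10+8 = 37
The minimum is 33 via D → A → F → I.
So from D the first move is to A.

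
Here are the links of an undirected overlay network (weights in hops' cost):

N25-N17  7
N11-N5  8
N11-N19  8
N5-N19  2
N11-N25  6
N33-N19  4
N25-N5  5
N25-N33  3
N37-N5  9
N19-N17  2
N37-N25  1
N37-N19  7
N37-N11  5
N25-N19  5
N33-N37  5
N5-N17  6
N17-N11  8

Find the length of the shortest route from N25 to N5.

Enumerating some paths:
N25 → N37 → N19 → N5: 1+7+2 = 10
N25 → N19 → N5: 5+2 = 7
N25 → N5: 5 = 5
N25 → N33 → N19 → N5: 3+4+2 = 9
Cheapest is N25 → N5 at 5 hops' cost.

5 hops' cost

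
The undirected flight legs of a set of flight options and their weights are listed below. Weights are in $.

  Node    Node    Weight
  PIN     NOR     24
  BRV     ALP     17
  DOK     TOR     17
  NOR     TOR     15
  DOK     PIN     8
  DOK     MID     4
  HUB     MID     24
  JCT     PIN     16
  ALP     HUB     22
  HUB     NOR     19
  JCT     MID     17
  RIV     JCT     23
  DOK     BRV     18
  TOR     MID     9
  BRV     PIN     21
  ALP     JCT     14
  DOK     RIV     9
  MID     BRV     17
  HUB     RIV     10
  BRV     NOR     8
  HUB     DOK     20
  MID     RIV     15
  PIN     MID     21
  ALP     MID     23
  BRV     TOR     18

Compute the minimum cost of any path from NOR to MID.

Shortest distances from NOR:
NOR: 0
BRV: 8  (via NOR)
TOR: 15  (via NOR)
HUB: 19  (via NOR)
PIN: 24  (via NOR)
MID: 24  (via TOR)
Shortest route: NOR–TOR–MID = $24.

$24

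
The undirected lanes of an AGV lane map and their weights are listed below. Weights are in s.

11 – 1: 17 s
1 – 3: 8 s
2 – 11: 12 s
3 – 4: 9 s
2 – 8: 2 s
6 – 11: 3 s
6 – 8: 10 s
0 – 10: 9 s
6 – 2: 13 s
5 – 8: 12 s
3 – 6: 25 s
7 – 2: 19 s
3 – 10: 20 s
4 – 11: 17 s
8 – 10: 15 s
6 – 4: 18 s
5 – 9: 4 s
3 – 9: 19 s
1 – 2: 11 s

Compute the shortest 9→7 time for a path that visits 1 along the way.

Shortest 9→1: 9 → 3 → 1 = 27
Shortest 1→7: 1 → 2 → 7 = 30
Total via 1: 27 + 30 = 57 s.

57 s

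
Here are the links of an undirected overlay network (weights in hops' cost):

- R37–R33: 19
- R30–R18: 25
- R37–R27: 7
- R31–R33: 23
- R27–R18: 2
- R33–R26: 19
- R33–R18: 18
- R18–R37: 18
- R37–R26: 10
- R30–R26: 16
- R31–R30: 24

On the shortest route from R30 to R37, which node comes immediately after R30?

R26

Enumerating some paths:
R30 → R26 → R37: 16+10 = 26
R30 → R18 → R37: 25+18 = 43
R30 → R26 → R33 → R37: 16+19+19 = 54
R30 → R18 → R27 → R37: 25+2+7 = 34
The minimum is 26 hops' cost via R30 → R26 → R37.
So from R30 the first move is to R26.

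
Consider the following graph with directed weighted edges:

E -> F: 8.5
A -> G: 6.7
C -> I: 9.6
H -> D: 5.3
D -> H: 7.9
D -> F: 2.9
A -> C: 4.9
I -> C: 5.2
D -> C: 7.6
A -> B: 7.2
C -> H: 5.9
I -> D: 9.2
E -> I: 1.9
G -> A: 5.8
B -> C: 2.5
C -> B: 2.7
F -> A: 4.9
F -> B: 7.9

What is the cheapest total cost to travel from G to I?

Compare a few routes:
G - A - C - I: 5.8+4.9+9.6 = 20.3
G - A - B - C - I: 5.8+7.2+2.5+9.6 = 25.1
The minimum is 20.3 via G - A - C - I.

20.3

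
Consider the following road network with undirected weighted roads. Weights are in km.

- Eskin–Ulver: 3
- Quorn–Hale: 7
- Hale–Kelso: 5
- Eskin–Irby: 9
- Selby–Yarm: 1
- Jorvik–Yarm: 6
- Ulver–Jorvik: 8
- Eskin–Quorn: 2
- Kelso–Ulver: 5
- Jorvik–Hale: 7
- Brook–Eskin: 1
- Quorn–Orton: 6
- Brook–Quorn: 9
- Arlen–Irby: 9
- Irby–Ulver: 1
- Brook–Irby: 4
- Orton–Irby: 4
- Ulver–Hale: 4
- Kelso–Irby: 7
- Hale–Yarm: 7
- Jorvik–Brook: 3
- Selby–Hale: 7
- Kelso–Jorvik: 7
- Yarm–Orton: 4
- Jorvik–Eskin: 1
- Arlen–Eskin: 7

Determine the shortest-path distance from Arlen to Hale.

Compare a few routes:
Arlen–Eskin–Quorn–Hale: 7+2+7 = 16
Arlen–Eskin–Ulver–Hale: 7+3+4 = 14
Arlen–Eskin–Jorvik–Hale: 7+1+7 = 15
The minimum is 14 km via Arlen–Eskin–Ulver–Hale.

14 km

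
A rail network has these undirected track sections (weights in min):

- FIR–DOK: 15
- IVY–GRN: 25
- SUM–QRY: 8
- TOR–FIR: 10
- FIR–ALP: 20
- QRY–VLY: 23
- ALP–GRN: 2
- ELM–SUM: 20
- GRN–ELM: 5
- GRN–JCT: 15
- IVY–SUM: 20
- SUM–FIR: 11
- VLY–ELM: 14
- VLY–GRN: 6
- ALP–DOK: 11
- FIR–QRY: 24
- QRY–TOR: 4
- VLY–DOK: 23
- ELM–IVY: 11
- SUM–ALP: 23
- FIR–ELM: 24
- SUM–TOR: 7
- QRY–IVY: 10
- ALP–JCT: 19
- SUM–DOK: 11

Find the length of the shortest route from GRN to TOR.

Candidate routes:
GRN → ELM → IVY → QRY → TOR: 5+11+10+4 = 30
GRN → ALP → DOK → SUM → TOR: 2+11+11+7 = 31
Cheapest is GRN → ELM → IVY → QRY → TOR at 30 min.

30 min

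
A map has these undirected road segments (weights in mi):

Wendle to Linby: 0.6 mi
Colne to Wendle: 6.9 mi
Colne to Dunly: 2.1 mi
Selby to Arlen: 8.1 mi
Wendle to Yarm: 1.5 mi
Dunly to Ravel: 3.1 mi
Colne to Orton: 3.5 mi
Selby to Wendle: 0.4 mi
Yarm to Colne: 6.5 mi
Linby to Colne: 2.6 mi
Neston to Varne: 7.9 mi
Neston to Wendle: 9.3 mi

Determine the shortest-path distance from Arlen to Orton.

Settle nodes by increasing distance from Arlen:
Arlen: 0
Selby: 8.1  (via Arlen)
Wendle: 8.5  (via Selby)
Linby: 9.1  (via Wendle)
Yarm: 10  (via Wendle)
Colne: 11.7  (via Linby)
Dunly: 13.8  (via Colne)
Orton: 15.2  (via Colne)
Shortest route: Arlen → Selby → Wendle → Linby → Colne → Orton = 15.2 mi.

15.2 mi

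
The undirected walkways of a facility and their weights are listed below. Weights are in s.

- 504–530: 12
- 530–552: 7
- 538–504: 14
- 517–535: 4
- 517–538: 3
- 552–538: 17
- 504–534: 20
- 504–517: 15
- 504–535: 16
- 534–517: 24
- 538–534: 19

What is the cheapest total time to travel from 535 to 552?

24 s

Shortest distances from 535:
535: 0
517: 4  (via 535)
538: 7  (via 517)
504: 16  (via 535)
552: 24  (via 538)
Shortest route: 535–517–538–552 = 24 s.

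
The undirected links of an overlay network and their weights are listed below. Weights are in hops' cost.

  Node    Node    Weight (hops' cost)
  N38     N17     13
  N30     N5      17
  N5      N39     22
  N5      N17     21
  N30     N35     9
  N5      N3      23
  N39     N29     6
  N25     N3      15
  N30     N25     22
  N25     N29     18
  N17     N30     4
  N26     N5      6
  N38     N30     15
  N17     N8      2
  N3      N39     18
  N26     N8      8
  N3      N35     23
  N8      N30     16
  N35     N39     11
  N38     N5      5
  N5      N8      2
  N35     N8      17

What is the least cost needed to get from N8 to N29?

30 hops' cost

Compare a few routes:
N8–N26–N5–N39–N29: 8+6+22+6 = 42
N8–N5–N39–N29: 2+22+6 = 30
N8–N17–N30–N35–N39–N29: 2+4+9+11+6 = 32
N8–N35–N39–N29: 17+11+6 = 34
Cheapest is N8–N5–N39–N29 at 30 hops' cost.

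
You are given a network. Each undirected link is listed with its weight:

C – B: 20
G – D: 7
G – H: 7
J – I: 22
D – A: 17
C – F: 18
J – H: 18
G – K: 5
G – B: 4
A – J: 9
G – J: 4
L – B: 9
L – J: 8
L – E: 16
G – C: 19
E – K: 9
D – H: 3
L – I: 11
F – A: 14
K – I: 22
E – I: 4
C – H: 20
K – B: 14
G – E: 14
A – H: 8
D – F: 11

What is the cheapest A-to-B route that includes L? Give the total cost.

26

Best A to L: A–J–L costing 17
Shortest L→B: L–B = 9
Total via L: 17 + 9 = 26.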